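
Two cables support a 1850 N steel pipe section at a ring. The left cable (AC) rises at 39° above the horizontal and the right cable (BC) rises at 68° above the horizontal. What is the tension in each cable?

T_AC = 724.7 N, T_BC = 1503 N

ΣF_x = 0: −T_AC·cos39° + T_BC·cos68° = 0 → T_BC = 2.07457·T_AC.
ΣF_y = 0: T_AC·sin39° + T_BC·sin68° = 1850.
Substitute: T_AC·(0.62932 + 2.07457·0.927184) = 1850 → T_AC = 724.686 ≈ 724.7 N.
Then T_BC = 2.07457 × 724.686 = 1503 N.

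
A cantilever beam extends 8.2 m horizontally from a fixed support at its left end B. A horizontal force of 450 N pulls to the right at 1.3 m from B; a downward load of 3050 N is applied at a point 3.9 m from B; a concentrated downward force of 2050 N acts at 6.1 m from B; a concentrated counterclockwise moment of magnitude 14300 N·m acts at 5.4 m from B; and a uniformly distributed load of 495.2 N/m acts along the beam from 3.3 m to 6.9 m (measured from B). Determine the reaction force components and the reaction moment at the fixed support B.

Resultant of the distributed load: 495.2 × 3.6 = 1782.72 N at 5.1 m from B.
ΣF_x = 0: B_x + 450 = 0 → B_x = -450.0 N.
ΣF_y = 0: B_y − 3050 − 2050 − 495.2·3.6 = 0 → B_y = 6883 N.
ΣM about B: M_B − 3050·3.9 − 2050·6.1 + 14300 − (495.2·3.6)·5.1 = 0 → M_B = 19190 N·m.

B_x = -450.0 N, B_y = 6883 N, M_B = 19190 N·m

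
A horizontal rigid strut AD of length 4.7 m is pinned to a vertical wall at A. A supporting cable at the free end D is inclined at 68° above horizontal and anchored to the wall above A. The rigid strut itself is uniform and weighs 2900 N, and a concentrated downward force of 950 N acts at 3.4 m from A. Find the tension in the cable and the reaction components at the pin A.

T = 2305 N, A_x = 863.5 N, A_y = 1713 N

ΣM about A: T·sin68°·4.7 − 2900·2.35 − 950·3.4 = 0 → T = 10045/(4.7·0.927184) = 2305.08 ≈ 2305 N.
ΣF_x = 0: A_x − T·cos68° = 0 → A_x = 2305.08 × 0.374607 = 863.5 N.
ΣF_y = 0: A_y + T·sin68° − 2900 − 950 = 0 → A_y = 3850 − 2305.08 × 0.927184 = 1713 N.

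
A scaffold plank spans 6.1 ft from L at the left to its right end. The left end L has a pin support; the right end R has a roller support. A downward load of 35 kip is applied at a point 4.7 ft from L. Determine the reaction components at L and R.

ΣM about L: R_y·6.1 − 35·4.7 = 0 → R_y = 164.5/6.1 = 26.9672 ≈ 26.97 kip.
ΣF_y = 0: L_y + 26.9672 − 35 = 0 → L_y = 8.033 kip.
ΣF_x = 0: no horizontal applied forces, so L_x = 0.

L_x = 0, L_y = 8.033 kip, R_y = 26.97 kip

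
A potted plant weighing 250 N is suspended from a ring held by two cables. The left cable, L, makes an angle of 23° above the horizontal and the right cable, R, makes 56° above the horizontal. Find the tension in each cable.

T_L = 142.4 N, T_R = 234.4 N

ΣF_x = 0: −T_L·cos23° + T_R·cos56° = 0 → T_R = 1.64613·T_L.
ΣF_y = 0: T_L·sin23° + T_R·sin56° = 250.
Substitute: T_L·(0.390731 + 1.64613·0.829038) = 250 → T_L = 142.415 ≈ 142.4 N.
Then T_R = 1.64613 × 142.415 = 234.4 N.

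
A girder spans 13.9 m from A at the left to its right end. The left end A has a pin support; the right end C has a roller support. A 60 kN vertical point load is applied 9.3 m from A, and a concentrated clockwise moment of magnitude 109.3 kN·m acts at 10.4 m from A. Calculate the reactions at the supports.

A_x = 0, A_y = 11.99 kN, C_y = 48.01 kN

ΣM about A: C_y·13.9 − 60·9.3 − 109.3 = 0 → C_y = 667.3/13.9 = 48.0072 ≈ 48.01 kN.
ΣF_y = 0: A_y + 48.0072 − 60 = 0 → A_y = 11.99 kN.
ΣF_x = 0: no horizontal applied forces, so A_x = 0.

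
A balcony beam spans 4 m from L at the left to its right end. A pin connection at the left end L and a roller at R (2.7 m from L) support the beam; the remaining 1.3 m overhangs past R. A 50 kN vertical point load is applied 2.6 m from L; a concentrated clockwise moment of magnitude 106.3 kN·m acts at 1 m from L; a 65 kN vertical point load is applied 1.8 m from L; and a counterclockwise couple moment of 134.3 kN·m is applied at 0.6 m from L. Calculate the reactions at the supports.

Taking moments about L: R_y·2.7 − 50·2.6 − 106.3 − 65·1.8 + 134.3 = 0 → R_y = 219/2.7 = 81.1111 ≈ 81.11 kN.
ΣF_y = 0: L_y + 81.1111 − 50 − 65 = 0 → L_y = 33.89 kN.
ΣF_x = 0: no horizontal applied forces, so L_x = 0.

L_x = 0, L_y = 33.89 kN, R_y = 81.11 kN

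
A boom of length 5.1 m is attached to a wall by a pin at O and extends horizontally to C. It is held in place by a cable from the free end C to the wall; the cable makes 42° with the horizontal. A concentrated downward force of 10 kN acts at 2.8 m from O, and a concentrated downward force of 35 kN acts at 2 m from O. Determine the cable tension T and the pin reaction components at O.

T = 28.72 kN, O_x = 21.34 kN, O_y = 25.78 kN

ΣM about O: T·sin42°·5.1 − 10·2.8 − 35·2 = 0 → T = 98/(5.1·0.669131) = 28.7174 ≈ 28.72 kN.
ΣF_x = 0: O_x − T·cos42° = 0 → O_x = 28.7174 × 0.743145 = 21.34 kN.
ΣF_y = 0: O_y + T·sin42° − 10 − 35 = 0 → O_y = 45 − 28.7174 × 0.669131 = 25.78 kN.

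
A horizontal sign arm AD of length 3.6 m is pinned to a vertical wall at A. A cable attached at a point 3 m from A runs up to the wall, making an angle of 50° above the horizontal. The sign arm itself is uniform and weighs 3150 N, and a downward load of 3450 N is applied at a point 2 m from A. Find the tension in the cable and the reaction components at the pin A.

T = 5470 N, A_x = 3516 N, A_y = 2410 N

ΣM about A: T·sin50°·3 − 3150·1.8 − 3450·2 = 0 → T = 12570/(3·0.766044) = 5469.66 ≈ 5470 N.
ΣF_x = 0: A_x − T·cos50° = 0 → A_x = 5469.66 × 0.642788 = 3516 N.
ΣF_y = 0: A_y + T·sin50° − 3150 − 3450 = 0 → A_y = 6600 − 5469.66 × 0.766044 = 2410 N.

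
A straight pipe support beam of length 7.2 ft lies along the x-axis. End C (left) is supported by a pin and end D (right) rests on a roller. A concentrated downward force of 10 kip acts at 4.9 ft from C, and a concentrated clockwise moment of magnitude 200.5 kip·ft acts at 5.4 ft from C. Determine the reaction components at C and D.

Moments about C: D_y·7.2 − 10·4.9 − 200.5 = 0 → D_y = 249.5/7.2 = 34.6528 ≈ 34.65 kip.
ΣF_y = 0: C_y + 34.6528 − 10 = 0 → C_y = -24.65 kip.
ΣF_x = 0: no horizontal applied forces, so C_x = 0.

C_x = 0, C_y = -24.65 kip, D_y = 34.65 kip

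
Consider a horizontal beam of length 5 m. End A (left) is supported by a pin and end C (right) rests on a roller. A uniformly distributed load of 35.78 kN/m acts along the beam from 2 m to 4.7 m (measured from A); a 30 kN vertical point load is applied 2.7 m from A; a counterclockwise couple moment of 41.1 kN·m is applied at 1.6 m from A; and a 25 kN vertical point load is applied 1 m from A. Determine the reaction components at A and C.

Resultant of the distributed load: 35.78 × 2.7 = 96.606 kN at 3.35 m from A.
Moments about A: C_y·5 − (35.78·2.7)·3.35 − 30·2.7 + 41.1 − 25·1 = 0 → C_y = 388.5301/5 = 77.706 ≈ 77.71 kN.
ΣF_y = 0: A_y + 77.706 − 35.78·2.7 − 30 − 25 = 0 → A_y = 73.90 kN.
ΣF_x = 0: no horizontal applied forces, so A_x = 0.

A_x = 0, A_y = 73.90 kN, C_y = 77.71 kN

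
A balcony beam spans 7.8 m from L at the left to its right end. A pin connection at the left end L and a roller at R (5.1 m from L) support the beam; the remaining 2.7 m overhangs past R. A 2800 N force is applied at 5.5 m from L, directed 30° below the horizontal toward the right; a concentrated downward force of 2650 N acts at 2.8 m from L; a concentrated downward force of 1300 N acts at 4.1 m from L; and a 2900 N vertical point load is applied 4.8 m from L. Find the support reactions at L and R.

Taking moments about L: R_y·5.1 − 2800·sin30°·5.5 − 2650·2.8 − 1300·4.1 − 2900·4.8 = 0 → R_y = 34370/5.1 = 6739.22 ≈ 6739 N.
ΣF_y = 0: L_y + 6739.22 − 2800·sin30° − 2650 − 1300 − 2900 = 0 → L_y = 1511 N.
ΣF_x = 0: L_x + 2800·cos30° = 0 → L_x = -2425 N.

L_x = -2425 N, L_y = 1511 N, R_y = 6739 N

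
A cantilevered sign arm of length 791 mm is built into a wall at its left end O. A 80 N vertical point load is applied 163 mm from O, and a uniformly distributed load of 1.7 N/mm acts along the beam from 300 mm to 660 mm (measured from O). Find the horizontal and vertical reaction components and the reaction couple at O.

Resultant of the distributed load: 1.7 × 360 = 612 N at 480 mm from O.
ΣF_x = 0: O_x = 0.
ΣF_y = 0: O_y − 80 − 1.7·360 = 0 → O_y = 692.0 N.
ΣM about O: M_O − 80·163 − (1.7·360)·480 = 0 → M_O = 306800 N·mm.

O_x = 0, O_y = 692.0 N, M_O = 306800 N·mm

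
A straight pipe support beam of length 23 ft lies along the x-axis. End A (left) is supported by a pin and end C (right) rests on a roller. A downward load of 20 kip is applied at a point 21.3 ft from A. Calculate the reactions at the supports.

A_x = 0, A_y = 1.478 kip, C_y = 18.52 kip

ΣM about A: C_y·23 − 20·21.3 = 0 → C_y = 426/23 = 18.5217 ≈ 18.52 kip.
ΣF_y = 0: A_y + 18.5217 − 20 = 0 → A_y = 1.478 kip.
ΣF_x = 0: no horizontal applied forces, so A_x = 0.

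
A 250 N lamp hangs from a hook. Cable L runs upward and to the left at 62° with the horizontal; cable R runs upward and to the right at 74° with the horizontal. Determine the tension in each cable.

T_L = 99.20 N, T_R = 169.0 N

ΣF_x = 0: −T_L·cos62° + T_R·cos74° = 0 → T_R = 1.70322·T_L.
ΣF_y = 0: T_L·sin62° + T_R·sin74° = 250.
Substitute: T_L·(0.882948 + 1.70322·0.961262) = 250 → T_L = 99.1989 ≈ 99.20 N.
Then T_R = 1.70322 × 99.1989 = 169.0 N.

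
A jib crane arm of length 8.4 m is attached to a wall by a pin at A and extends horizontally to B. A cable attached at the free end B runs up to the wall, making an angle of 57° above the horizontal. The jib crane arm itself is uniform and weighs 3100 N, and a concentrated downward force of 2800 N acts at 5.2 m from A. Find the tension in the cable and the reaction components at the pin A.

T = 3915 N, A_x = 2132 N, A_y = 2617 N

ΣM about A: T·sin57°·8.4 − 3100·4.2 − 2800·5.2 = 0 → T = 27580/(8.4·0.838671) = 3914.92 ≈ 3915 N.
ΣF_x = 0: A_x − T·cos57° = 0 → A_x = 3914.92 × 0.544639 = 2132 N.
ΣF_y = 0: A_y + T·sin57° − 3100 − 2800 = 0 → A_y = 5900 − 3914.92 × 0.838671 = 2617 N.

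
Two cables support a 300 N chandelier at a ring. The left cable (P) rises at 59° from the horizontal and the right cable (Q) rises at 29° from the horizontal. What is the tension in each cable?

ΣF_x = 0: −T_P·cos59° + T_Q·cos29° = 0 → T_Q = 0.588871·T_P.
ΣF_y = 0: T_P·sin59° + T_Q·sin29° = 300.
Substitute: T_P·(0.857167 + 0.588871·0.48481) = 300 → T_P = 262.546 ≈ 262.5 N.
Then T_Q = 0.588871 × 262.546 = 154.6 N.

T_P = 262.5 N, T_Q = 154.6 N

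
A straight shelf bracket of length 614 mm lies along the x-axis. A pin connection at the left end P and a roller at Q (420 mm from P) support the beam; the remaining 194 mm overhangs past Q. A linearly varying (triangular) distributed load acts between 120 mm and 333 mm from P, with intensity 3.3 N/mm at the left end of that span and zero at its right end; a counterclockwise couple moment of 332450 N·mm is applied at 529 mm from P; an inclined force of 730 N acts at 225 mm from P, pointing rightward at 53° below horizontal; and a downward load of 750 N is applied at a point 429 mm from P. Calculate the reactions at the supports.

Resultant of the triangular load: ½ × 3.3 × 213 = 351.45 N, acting at 191 mm from P (one-third of the span from the peak).
Taking moments about P: Q_y·420 − (½·3.3·213)·191 + 332450 − 730·sin53°·225 − 750·429 = 0 → Q_y = 187603/420 = 446.674 ≈ 446.7 N.
ΣF_y = 0: P_y + 446.674 − ½·3.3·213 − 730·sin53° − 750 = 0 → P_y = 1238 N.
ΣF_x = 0: P_x + 730·cos53° = 0 → P_x = -439.3 N.

P_x = -439.3 N, P_y = 1238 N, Q_y = 446.7 N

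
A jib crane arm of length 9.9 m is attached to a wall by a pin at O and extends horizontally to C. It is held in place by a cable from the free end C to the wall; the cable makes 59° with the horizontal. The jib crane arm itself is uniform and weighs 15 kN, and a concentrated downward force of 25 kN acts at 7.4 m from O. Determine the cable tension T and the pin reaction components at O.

T = 30.55 kN, O_x = 15.73 kN, O_y = 13.81 kN

ΣM about O: T·sin59°·9.9 − 15·4.95 − 25·7.4 = 0 → T = 259.25/(9.9·0.857167) = 30.5505 ≈ 30.55 kN.
ΣF_x = 0: O_x − T·cos59° = 0 → O_x = 30.5505 × 0.515038 = 15.73 kN.
ΣF_y = 0: O_y + T·sin59° − 15 − 25 = 0 → O_y = 40 − 30.5505 × 0.857167 = 13.81 kN.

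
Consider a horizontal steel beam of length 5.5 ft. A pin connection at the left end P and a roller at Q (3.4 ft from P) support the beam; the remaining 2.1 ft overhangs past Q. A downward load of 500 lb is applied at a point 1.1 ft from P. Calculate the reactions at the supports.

P_x = 0, P_y = 338.2 lb, Q_y = 161.8 lb

ΣM about P: Q_y·3.4 − 500·1.1 = 0 → Q_y = 550/3.4 = 161.765 ≈ 161.8 lb.
ΣF_y = 0: P_y + 161.765 − 500 = 0 → P_y = 338.2 lb.
ΣF_x = 0: no horizontal applied forces, so P_x = 0.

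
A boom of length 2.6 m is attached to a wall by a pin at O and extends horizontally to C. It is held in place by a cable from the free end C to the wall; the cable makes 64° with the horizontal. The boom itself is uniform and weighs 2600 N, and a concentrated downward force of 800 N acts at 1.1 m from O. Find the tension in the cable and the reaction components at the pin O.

ΣM about O: T·sin64°·2.6 − 2600·1.3 − 800·1.1 = 0 → T = 4260/(2.6·0.898794) = 1822.96 ≈ 1823 N.
ΣF_x = 0: O_x − T·cos64° = 0 → O_x = 1822.96 × 0.438371 = 799.1 N.
ΣF_y = 0: O_y + T·sin64° − 2600 − 800 = 0 → O_y = 3400 − 1822.96 × 0.898794 = 1762 N.

T = 1823 N, O_x = 799.1 N, O_y = 1762 N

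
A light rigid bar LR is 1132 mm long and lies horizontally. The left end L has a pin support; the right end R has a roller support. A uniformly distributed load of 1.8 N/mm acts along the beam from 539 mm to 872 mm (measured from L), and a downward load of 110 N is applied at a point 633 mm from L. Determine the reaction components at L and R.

Resultant of the distributed load: 1.8 × 333 = 599.4 N at 705.5 mm from L.
Taking moments about L: R_y·1132 − (1.8·333)·705.5 − 110·633 = 0 → R_y = 492506.7/1132 = 435.077 ≈ 435.1 N.
ΣF_y = 0: L_y + 435.077 − 1.8·333 − 110 = 0 → L_y = 274.3 N.
ΣF_x = 0: no horizontal applied forces, so L_x = 0.

L_x = 0, L_y = 274.3 N, R_y = 435.1 N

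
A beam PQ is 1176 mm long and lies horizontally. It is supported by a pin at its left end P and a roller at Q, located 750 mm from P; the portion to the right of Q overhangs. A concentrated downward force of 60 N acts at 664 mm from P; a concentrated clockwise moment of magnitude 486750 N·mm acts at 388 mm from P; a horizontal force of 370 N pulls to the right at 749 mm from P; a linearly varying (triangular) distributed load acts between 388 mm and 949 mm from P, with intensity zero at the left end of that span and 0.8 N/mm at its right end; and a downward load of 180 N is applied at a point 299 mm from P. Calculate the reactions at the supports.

P_x = -370.0 N, P_y = -537.5 N, Q_y = 1002 N

Resultant of the triangular load: ½ × 0.8 × 561 = 224.4 N, acting at 762 mm from P (one-third of the span from the peak).
Moments about P: Q_y·750 − 60·664 − 486750 − (½·0.8·561)·762 − 180·299 = 0 → Q_y = 751402.8/750 = 1001.87 ≈ 1002 N.
ΣF_y = 0: P_y + 1001.87 − 60 − ½·0.8·561 − 180 = 0 → P_y = -537.5 N.
ΣF_x = 0: P_x + 370 = 0 → P_x = -370.0 N.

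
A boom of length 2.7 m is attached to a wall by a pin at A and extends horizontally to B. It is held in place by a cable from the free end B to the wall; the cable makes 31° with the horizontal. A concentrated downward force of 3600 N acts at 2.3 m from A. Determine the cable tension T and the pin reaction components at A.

T = 5954 N, A_x = 5104 N, A_y = 533.3 N

ΣM about A: T·sin31°·2.7 − 3600·2.3 = 0 → T = 8280/(2.7·0.515038) = 5954.25 ≈ 5954 N.
ΣF_x = 0: A_x − T·cos31° = 0 → A_x = 5954.25 × 0.857167 = 5104 N.
ΣF_y = 0: A_y + T·sin31° − 3600 = 0 → A_y = 3600 − 5954.25 × 0.515038 = 533.3 N.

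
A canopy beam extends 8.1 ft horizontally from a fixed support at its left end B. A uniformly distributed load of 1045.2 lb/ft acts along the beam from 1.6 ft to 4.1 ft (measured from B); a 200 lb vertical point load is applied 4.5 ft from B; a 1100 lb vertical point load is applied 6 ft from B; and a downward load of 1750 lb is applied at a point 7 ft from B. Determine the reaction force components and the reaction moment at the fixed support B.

Resultant of the distributed load: 1045.2 × 2.5 = 2613 lb at 2.85 ft from B.
ΣF_x = 0: B_x = 0.
ΣF_y = 0: B_y − 1045.2·2.5 − 200 − 1100 − 1750 = 0 → B_y = 5663 lb.
ΣM about B: M_B − (1045.2·2.5)·2.85 − 200·4.5 − 1100·6 − 1750·7 = 0 → M_B = 27200 lb·ft.

B_x = 0, B_y = 5663 lb, M_B = 27200 lb·ft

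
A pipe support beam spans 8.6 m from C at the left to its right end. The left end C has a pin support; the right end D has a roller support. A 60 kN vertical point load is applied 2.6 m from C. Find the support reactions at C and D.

Taking moments about C: D_y·8.6 − 60·2.6 = 0 → D_y = 156/8.6 = 18.1395 ≈ 18.14 kN.
ΣF_y = 0: C_y + 18.1395 − 60 = 0 → C_y = 41.86 kN.
ΣF_x = 0: no horizontal applied forces, so C_x = 0.

C_x = 0, C_y = 41.86 kN, D_y = 18.14 kN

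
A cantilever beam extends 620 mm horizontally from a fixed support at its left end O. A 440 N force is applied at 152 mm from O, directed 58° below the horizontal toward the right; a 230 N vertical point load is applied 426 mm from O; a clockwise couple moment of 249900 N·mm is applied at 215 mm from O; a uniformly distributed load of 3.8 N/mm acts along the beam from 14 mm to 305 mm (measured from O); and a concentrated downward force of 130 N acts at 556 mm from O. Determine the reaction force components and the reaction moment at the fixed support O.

Resultant of the distributed load: 3.8 × 291 = 1105.8 N at 159.5 mm from O.
ΣF_x = 0: O_x + 440·cos58° = 0 → O_x = -233.2 N.
ΣF_y = 0: O_y − 440·sin58° − 230 − 3.8·291 − 130 = 0 → O_y = 1839 N.
ΣM about O: M_O − 440·sin58°·152 − 230·426 − 249900 − (3.8·291)·159.5 − 130·556 = 0 → M_O = 653300 N·mm.

O_x = -233.2 N, O_y = 1839 N, M_O = 653300 N·mm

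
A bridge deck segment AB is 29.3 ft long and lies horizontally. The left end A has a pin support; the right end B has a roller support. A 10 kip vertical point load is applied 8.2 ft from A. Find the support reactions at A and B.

A_x = 0, A_y = 7.201 kip, B_y = 2.799 kip

ΣM about A: B_y·29.3 − 10·8.2 = 0 → B_y = 82/29.3 = 2.79863 ≈ 2.799 kip.
ΣF_y = 0: A_y + 2.79863 − 10 = 0 → A_y = 7.201 kip.
ΣF_x = 0: no horizontal applied forces, so A_x = 0.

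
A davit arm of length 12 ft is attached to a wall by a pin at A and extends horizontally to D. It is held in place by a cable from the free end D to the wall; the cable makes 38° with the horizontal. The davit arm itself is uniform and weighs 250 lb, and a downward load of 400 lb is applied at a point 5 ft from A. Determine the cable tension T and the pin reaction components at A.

T = 473.7 lb, A_x = 373.3 lb, A_y = 358.3 lb

ΣM about A: T·sin38°·12 − 250·6 − 400·5 = 0 → T = 3500/(12·0.615661) = 473.746 ≈ 473.7 lb.
ΣF_x = 0: A_x − T·cos38° = 0 → A_x = 473.746 × 0.788011 = 373.3 lb.
ΣF_y = 0: A_y + T·sin38° − 250 − 400 = 0 → A_y = 650 − 473.746 × 0.615661 = 358.3 lb.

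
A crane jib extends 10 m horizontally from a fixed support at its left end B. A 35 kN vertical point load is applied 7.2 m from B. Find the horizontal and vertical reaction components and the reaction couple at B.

B_x = 0, B_y = 35.00 kN, M_B = 252.0 kN·m

ΣF_x = 0: B_x = 0.
ΣF_y = 0: B_y − 35 = 0 → B_y = 35.00 kN.
ΣM about B: M_B − 35·7.2 = 0 → M_B = 252.0 kN·m.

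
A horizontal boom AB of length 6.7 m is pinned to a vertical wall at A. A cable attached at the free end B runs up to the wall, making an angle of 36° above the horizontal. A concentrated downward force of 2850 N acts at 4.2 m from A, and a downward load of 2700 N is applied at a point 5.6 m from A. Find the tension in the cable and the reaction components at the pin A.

T = 6879 N, A_x = 5565 N, A_y = 1507 N

ΣM about A: T·sin36°·6.7 − 2850·4.2 − 2700·5.6 = 0 → T = 27090/(6.7·0.587785) = 6878.85 ≈ 6879 N.
ΣF_x = 0: A_x − T·cos36° = 0 → A_x = 6878.85 × 0.809017 = 5565 N.
ΣF_y = 0: A_y + T·sin36° − 2850 − 2700 = 0 → A_y = 5550 − 6878.85 × 0.587785 = 1507 N.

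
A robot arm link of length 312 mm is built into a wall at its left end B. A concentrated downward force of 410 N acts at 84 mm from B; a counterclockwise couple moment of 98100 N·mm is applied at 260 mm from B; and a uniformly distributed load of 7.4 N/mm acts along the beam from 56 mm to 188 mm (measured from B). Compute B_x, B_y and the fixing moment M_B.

B_x = 0, B_y = 1387 N, M_B = 55510 N·mm

Resultant of the distributed load: 7.4 × 132 = 976.8 N at 122 mm from B.
ΣF_x = 0: B_x = 0.
ΣF_y = 0: B_y − 410 − 7.4·132 = 0 → B_y = 1387 N.
ΣM about B: M_B − 410·84 + 98100 − (7.4·132)·122 = 0 → M_B = 55510 N·mm.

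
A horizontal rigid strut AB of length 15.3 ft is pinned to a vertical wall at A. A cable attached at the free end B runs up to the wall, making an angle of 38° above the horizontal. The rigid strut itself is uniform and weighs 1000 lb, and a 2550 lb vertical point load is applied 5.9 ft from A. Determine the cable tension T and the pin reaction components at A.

T = 2409 lb, A_x = 1899 lb, A_y = 2067 lb

ΣM about A: T·sin38°·15.3 − 1000·7.65 − 2550·5.9 = 0 → T = 22695/(15.3·0.615661) = 2409.33 ≈ 2409 lb.
ΣF_x = 0: A_x − T·cos38° = 0 → A_x = 2409.33 × 0.788011 = 1899 lb.
ΣF_y = 0: A_y + T·sin38° − 1000 − 2550 = 0 → A_y = 3550 − 2409.33 × 0.615661 = 2067 lb.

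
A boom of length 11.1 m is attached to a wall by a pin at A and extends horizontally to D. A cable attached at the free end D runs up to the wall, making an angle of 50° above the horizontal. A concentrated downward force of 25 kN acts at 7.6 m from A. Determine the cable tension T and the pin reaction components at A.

T = 22.34 kN, A_x = 14.36 kN, A_y = 7.883 kN

ΣM about A: T·sin50°·11.1 − 25·7.6 = 0 → T = 190/(11.1·0.766044) = 22.3448 ≈ 22.34 kN.
ΣF_x = 0: A_x − T·cos50° = 0 → A_x = 22.3448 × 0.642788 = 14.36 kN.
ΣF_y = 0: A_y + T·sin50° − 25 = 0 → A_y = 25 − 22.3448 × 0.766044 = 7.883 kN.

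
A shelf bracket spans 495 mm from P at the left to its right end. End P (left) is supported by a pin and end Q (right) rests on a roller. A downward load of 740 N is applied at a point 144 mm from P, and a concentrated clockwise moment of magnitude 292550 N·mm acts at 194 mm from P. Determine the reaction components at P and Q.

P_x = 0, P_y = -66.28 N, Q_y = 806.3 N

Taking moments about P: Q_y·495 − 740·144 − 292550 = 0 → Q_y = 399110/495 = 806.283 ≈ 806.3 N.
ΣF_y = 0: P_y + 806.283 − 740 = 0 → P_y = -66.28 N.
ΣF_x = 0: no horizontal applied forces, so P_x = 0.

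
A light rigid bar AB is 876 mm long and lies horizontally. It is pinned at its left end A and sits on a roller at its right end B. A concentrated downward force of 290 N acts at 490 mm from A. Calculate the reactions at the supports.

A_x = 0, A_y = 127.8 N, B_y = 162.2 N

Moments about A: B_y·876 − 290·490 = 0 → B_y = 142100/876 = 162.215 ≈ 162.2 N.
ΣF_y = 0: A_y + 162.215 − 290 = 0 → A_y = 127.8 N.
ΣF_x = 0: no horizontal applied forces, so A_x = 0.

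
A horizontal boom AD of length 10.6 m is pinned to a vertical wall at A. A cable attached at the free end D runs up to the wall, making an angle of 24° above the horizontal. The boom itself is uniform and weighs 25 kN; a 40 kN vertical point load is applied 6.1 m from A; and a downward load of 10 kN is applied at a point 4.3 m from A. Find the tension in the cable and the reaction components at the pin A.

T = 97.30 kN, A_x = 88.89 kN, A_y = 35.42 kN

ΣM about A: T·sin24°·10.6 − 25·5.3 − 40·6.1 − 10·4.3 = 0 → T = 419.5/(10.6·0.406737) = 97.2999 ≈ 97.30 kN.
ΣF_x = 0: A_x − T·cos24° = 0 → A_x = 97.2999 × 0.913545 = 88.89 kN.
ΣF_y = 0: A_y + T·sin24° − 25 − 40 − 10 = 0 → A_y = 75 − 97.2999 × 0.406737 = 35.42 kN.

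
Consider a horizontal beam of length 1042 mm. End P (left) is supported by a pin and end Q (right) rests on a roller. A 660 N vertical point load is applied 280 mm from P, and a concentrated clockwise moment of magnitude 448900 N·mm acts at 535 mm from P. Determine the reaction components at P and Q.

P_x = 0, P_y = 51.84 N, Q_y = 608.2 N

Moments about P: Q_y·1042 − 660·280 − 448900 = 0 → Q_y = 633700/1042 = 608.157 ≈ 608.2 N.
ΣF_y = 0: P_y + 608.157 − 660 = 0 → P_y = 51.84 N.
ΣF_x = 0: no horizontal applied forces, so P_x = 0.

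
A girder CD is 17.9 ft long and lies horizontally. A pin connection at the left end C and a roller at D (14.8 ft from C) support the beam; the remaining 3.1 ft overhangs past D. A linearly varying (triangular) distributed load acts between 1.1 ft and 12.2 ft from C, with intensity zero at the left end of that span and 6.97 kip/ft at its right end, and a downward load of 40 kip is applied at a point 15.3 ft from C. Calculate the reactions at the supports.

Resultant of the triangular load: ½ × 6.97 × 11.1 = 38.6835 kip, acting at 8.5 ft from C (one-third of the span from the peak).
Taking moments about C: D_y·14.8 − (½·6.97·11.1)·8.5 − 40·15.3 = 0 → D_y = 940.80975/14.8 = 63.5682 ≈ 63.57 kip.
ΣF_y = 0: C_y + 63.5682 − ½·6.97·11.1 − 40 = 0 → C_y = 15.12 kip.
ΣF_x = 0: no horizontal applied forces, so C_x = 0.

C_x = 0, C_y = 15.12 kip, D_y = 63.57 kip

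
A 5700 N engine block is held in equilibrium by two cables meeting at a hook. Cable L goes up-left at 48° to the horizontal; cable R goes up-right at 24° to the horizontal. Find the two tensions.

ΣF_x = 0: −T_L·cos48° + T_R·cos24° = 0 → T_R = 0.732455·T_L.
ΣF_y = 0: T_L·sin48° + T_R·sin24° = 5700.
Substitute: T_L·(0.743145 + 0.732455·0.406737) = 5700 → T_L = 5475.18 ≈ 5475 N.
Then T_R = 0.732455 × 5475.18 = 4010 N.

T_L = 5475 N, T_R = 4010 N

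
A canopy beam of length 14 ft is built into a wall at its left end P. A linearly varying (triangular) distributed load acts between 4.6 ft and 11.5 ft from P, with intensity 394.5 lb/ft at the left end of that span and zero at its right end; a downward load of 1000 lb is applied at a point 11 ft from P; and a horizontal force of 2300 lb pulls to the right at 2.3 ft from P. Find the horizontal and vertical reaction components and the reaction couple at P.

P_x = -2300 lb, P_y = 2361 lb, M_P = 20390 lb·ft

Resultant of the triangular load: ½ × 394.5 × 6.9 = 1361.025 lb, acting at 6.9 ft from P (one-third of the span from the peak).
ΣF_x = 0: P_x + 2300 = 0 → P_x = -2300 lb.
ΣF_y = 0: P_y − ½·394.5·6.9 − 1000 = 0 → P_y = 2361 lb.
ΣM about P: M_P − (½·394.5·6.9)·6.9 − 1000·11 = 0 → M_P = 20390 lb·ft.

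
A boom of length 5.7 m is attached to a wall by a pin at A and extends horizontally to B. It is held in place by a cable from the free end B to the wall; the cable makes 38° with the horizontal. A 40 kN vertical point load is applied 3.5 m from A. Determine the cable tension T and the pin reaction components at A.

T = 39.89 kN, A_x = 31.44 kN, A_y = 15.44 kN

ΣM about A: T·sin38°·5.7 − 40·3.5 = 0 → T = 140/(5.7·0.615661) = 39.8944 ≈ 39.89 kN.
ΣF_x = 0: A_x − T·cos38° = 0 → A_x = 39.8944 × 0.788011 = 31.44 kN.
ΣF_y = 0: A_y + T·sin38° − 40 = 0 → A_y = 40 − 39.8944 × 0.615661 = 15.44 kN.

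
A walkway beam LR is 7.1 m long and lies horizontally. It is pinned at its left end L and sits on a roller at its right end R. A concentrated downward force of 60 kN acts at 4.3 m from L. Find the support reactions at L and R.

L_x = 0, L_y = 23.66 kN, R_y = 36.34 kN

Moments about L: R_y·7.1 − 60·4.3 = 0 → R_y = 258/7.1 = 36.338 ≈ 36.34 kN.
ΣF_y = 0: L_y + 36.338 − 60 = 0 → L_y = 23.66 kN.
ΣF_x = 0: no horizontal applied forces, so L_x = 0.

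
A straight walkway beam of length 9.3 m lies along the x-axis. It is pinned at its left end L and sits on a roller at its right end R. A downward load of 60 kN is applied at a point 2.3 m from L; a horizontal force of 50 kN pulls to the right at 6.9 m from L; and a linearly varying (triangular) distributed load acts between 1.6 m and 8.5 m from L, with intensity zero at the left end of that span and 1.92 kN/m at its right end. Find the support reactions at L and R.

L_x = -50.00 kN, L_y = 47.37 kN, R_y = 19.25 kN

Resultant of the triangular load: ½ × 1.92 × 6.9 = 6.624 kN, acting at 6.2 m from L (one-third of the span from the peak).
Taking moments about L: R_y·9.3 − 60·2.3 − (½·1.92·6.9)·6.2 = 0 → R_y = 179.0688/9.3 = 19.2547 ≈ 19.25 kN.
ΣF_y = 0: L_y + 19.2547 − 60 − ½·1.92·6.9 = 0 → L_y = 47.37 kN.
ΣF_x = 0: L_x + 50 = 0 → L_x = -50.00 kN.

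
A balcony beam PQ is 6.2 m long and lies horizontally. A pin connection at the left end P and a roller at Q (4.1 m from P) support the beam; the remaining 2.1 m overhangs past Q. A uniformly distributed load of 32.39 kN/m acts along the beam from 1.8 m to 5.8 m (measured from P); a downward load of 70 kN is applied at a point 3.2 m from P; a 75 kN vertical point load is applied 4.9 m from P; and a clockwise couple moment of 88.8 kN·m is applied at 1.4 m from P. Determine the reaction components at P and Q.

P_x = 0, P_y = -11.45 kN, Q_y = 286.0 kN

Resultant of the distributed load: 32.39 × 4 = 129.56 kN at 3.8 m from P.
Taking moments about P: Q_y·4.1 − (32.39·4)·3.8 − 70·3.2 − 75·4.9 − 88.8 = 0 → Q_y = 1172.628/4.1 = 286.007 ≈ 286.0 kN.
ΣF_y = 0: P_y + 286.007 − 32.39·4 − 70 − 75 = 0 → P_y = -11.45 kN.
ΣF_x = 0: no horizontal applied forces, so P_x = 0.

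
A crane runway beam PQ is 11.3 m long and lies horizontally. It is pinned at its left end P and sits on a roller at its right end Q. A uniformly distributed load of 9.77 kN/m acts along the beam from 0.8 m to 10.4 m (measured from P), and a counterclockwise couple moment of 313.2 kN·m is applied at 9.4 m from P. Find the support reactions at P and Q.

P_x = 0, P_y = 75.03 kN, Q_y = 18.76 kN

Resultant of the distributed load: 9.77 × 9.6 = 93.792 kN at 5.6 m from P.
Moments about P: Q_y·11.3 − (9.77·9.6)·5.6 + 313.2 = 0 → Q_y = 212.0352/11.3 = 18.7642 ≈ 18.76 kN.
ΣF_y = 0: P_y + 18.7642 − 9.77·9.6 = 0 → P_y = 75.03 kN.
ΣF_x = 0: no horizontal applied forces, so P_x = 0.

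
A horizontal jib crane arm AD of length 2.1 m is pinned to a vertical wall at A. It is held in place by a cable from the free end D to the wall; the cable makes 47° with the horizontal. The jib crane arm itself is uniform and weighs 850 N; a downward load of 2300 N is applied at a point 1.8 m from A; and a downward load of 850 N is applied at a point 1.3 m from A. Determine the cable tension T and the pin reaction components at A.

T = 3996 N, A_x = 2725 N, A_y = 1077 N

ΣM about A: T·sin47°·2.1 − 850·1.05 − 2300·1.8 − 850·1.3 = 0 → T = 6137.5/(2.1·0.731354) = 3996.18 ≈ 3996 N.
ΣF_x = 0: A_x − T·cos47° = 0 → A_x = 3996.18 × 0.681998 = 2725 N.
ΣF_y = 0: A_y + T·sin47° − 850 − 2300 − 850 = 0 → A_y = 4000 − 3996.18 × 0.731354 = 1077 N.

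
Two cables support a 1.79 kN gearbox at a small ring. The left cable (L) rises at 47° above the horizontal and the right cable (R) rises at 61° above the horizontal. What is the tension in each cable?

T_L = 0.9125 kN, T_R = 1.284 kN

ΣF_x = 0: −T_L·cos47° + T_R·cos61° = 0 → T_R = 1.40673·T_L.
ΣF_y = 0: T_L·sin47° + T_R·sin61° = 1.79.
Substitute: T_L·(0.731354 + 1.40673·0.87462) = 1.79 → T_L = 0.91247 ≈ 0.9125 kN.
Then T_R = 1.40673 × 0.91247 = 1.284 kN.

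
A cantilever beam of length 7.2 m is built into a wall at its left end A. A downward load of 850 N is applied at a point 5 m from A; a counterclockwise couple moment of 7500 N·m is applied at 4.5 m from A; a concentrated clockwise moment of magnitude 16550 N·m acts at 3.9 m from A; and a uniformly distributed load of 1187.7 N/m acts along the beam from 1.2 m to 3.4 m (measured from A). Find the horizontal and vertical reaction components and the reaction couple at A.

A_x = 0, A_y = 3463 N, M_A = 19310 N·m

Resultant of the distributed load: 1187.7 × 2.2 = 2612.94 N at 2.3 m from A.
ΣF_x = 0: A_x = 0.
ΣF_y = 0: A_y − 850 − 1187.7·2.2 = 0 → A_y = 3463 N.
ΣM about A: M_A − 850·5 + 7500 − 16550 − (1187.7·2.2)·2.3 = 0 → M_A = 19310 N·m.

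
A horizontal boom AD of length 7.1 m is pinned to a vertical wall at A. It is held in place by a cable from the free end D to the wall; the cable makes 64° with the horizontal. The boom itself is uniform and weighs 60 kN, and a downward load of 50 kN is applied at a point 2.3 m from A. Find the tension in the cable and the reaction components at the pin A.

T = 51.40 kN, A_x = 22.53 kN, A_y = 63.80 kN

ΣM about A: T·sin64°·7.1 − 60·3.55 − 50·2.3 = 0 → T = 328/(7.1·0.898794) = 51.3991 ≈ 51.40 kN.
ΣF_x = 0: A_x − T·cos64° = 0 → A_x = 51.3991 × 0.438371 = 22.53 kN.
ΣF_y = 0: A_y + T·sin64° − 60 − 50 = 0 → A_y = 110 − 51.3991 × 0.898794 = 63.80 kN.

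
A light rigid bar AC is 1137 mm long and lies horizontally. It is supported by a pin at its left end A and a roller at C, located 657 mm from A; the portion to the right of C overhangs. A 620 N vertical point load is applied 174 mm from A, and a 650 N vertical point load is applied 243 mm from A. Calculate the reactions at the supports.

A_x = 0, A_y = 865.4 N, C_y = 404.6 N

Moments about A: C_y·657 − 620·174 − 650·243 = 0 → C_y = 265830/657 = 404.612 ≈ 404.6 N.
ΣF_y = 0: A_y + 404.612 − 620 − 650 = 0 → A_y = 865.4 N.
ΣF_x = 0: no horizontal applied forces, so A_x = 0.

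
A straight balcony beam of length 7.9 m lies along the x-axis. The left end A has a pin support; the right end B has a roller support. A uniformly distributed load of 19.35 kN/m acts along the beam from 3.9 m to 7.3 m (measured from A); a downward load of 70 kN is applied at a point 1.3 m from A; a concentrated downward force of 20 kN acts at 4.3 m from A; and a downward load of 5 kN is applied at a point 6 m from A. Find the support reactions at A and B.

A_x = 0, A_y = 87.95 kN, B_y = 72.84 kN

Resultant of the distributed load: 19.35 × 3.4 = 65.79 kN at 5.6 m from A.
Moments about A: B_y·7.9 − (19.35·3.4)·5.6 − 70·1.3 − 20·4.3 − 5·6 = 0 → B_y = 575.424/7.9 = 72.8385 ≈ 72.84 kN.
ΣF_y = 0: A_y + 72.8385 − 19.35·3.4 − 70 − 20 − 5 = 0 → A_y = 87.95 kN.
ΣF_x = 0: no horizontal applied forces, so A_x = 0.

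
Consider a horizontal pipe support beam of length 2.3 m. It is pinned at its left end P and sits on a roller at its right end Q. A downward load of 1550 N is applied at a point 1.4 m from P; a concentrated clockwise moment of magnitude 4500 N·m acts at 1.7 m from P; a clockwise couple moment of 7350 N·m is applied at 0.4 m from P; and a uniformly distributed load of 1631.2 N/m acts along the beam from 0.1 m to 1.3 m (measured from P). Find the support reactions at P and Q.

P_x = 0, P_y = -3184 N, Q_y = 6691 N

Resultant of the distributed load: 1631.2 × 1.2 = 1957.44 N at 0.7 m from P.
ΣM about P: Q_y·2.3 − 1550·1.4 − 4500 − 7350 − (1631.2·1.2)·0.7 = 0 → Q_y = 15390.208/2.3 = 6691.39 ≈ 6691 N.
ΣF_y = 0: P_y + 6691.39 − 1550 − 1631.2·1.2 = 0 → P_y = -3184 N.
ΣF_x = 0: no horizontal applied forces, so P_x = 0.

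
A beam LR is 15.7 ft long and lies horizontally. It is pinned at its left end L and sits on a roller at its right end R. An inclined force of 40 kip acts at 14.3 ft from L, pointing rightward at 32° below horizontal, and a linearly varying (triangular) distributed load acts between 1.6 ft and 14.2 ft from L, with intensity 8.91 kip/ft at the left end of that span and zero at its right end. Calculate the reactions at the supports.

L_x = -33.92 kip, L_y = 37.29 kip, R_y = 40.04 kip

Resultant of the triangular load: ½ × 8.91 × 12.6 = 56.133 kip, acting at 5.8 ft from L (one-third of the span from the peak).
ΣM about L: R_y·15.7 − 40·sin32°·14.3 − (½·8.91·12.6)·5.8 = 0 → R_y = 628.685/15.7 = 40.0436 ≈ 40.04 kip.
ΣF_y = 0: L_y + 40.0436 − 40·sin32° − ½·8.91·12.6 = 0 → L_y = 37.29 kip.
ΣF_x = 0: L_x + 40·cos32° = 0 → L_x = -33.92 kip.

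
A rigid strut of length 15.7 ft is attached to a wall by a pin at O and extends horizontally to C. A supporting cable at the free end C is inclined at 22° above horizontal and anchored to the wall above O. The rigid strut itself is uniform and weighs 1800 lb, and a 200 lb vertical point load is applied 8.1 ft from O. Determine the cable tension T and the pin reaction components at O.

ΣM about O: T·sin22°·15.7 − 1800·7.85 − 200·8.1 = 0 → T = 15750/(15.7·0.374607) = 2677.97 ≈ 2678 lb.
ΣF_x = 0: O_x − T·cos22° = 0 → O_x = 2677.97 × 0.927184 = 2483 lb.
ΣF_y = 0: O_y + T·sin22° − 1800 − 200 = 0 → O_y = 2000 − 2677.97 × 0.374607 = 996.8 lb.

T = 2678 lb, O_x = 2483 lb, O_y = 996.8 lb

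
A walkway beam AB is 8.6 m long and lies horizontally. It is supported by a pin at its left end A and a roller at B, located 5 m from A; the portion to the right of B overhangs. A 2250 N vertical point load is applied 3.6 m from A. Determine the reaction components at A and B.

Taking moments about A: B_y·5 − 2250·3.6 = 0 → B_y = 8100/5 = 1620 N.
ΣF_y = 0: A_y + 1620 − 2250 = 0 → A_y = 630.0 N.
ΣF_x = 0: no horizontal applied forces, so A_x = 0.

A_x = 0, A_y = 630.0 N, B_y = 1620 N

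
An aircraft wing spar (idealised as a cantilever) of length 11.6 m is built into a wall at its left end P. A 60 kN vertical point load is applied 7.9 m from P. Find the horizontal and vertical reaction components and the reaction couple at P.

P_x = 0, P_y = 60.00 kN, M_P = 474.0 kN·m

ΣF_x = 0: P_x = 0.
ΣF_y = 0: P_y − 60 = 0 → P_y = 60.00 kN.
ΣM about P: M_P − 60·7.9 = 0 → M_P = 474.0 kN·m.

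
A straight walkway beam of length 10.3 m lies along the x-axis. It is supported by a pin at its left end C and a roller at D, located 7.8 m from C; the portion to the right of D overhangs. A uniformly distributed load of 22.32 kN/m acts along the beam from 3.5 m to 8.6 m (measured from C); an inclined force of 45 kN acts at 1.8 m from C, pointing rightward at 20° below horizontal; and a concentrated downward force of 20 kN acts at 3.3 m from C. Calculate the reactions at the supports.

Resultant of the distributed load: 22.32 × 5.1 = 113.832 kN at 6.05 m from C.
Taking moments about C: D_y·7.8 − (22.32·5.1)·6.05 − 45·sin20°·1.8 − 20·3.3 = 0 → D_y = 782.387/7.8 = 100.306 ≈ 100.3 kN.
ΣF_y = 0: C_y + 100.306 − 22.32·5.1 − 45·sin20° − 20 = 0 → C_y = 48.92 kN.
ΣF_x = 0: C_x + 45·cos20° = 0 → C_x = -42.29 kN.

C_x = -42.29 kN, C_y = 48.92 kN, D_y = 100.3 kN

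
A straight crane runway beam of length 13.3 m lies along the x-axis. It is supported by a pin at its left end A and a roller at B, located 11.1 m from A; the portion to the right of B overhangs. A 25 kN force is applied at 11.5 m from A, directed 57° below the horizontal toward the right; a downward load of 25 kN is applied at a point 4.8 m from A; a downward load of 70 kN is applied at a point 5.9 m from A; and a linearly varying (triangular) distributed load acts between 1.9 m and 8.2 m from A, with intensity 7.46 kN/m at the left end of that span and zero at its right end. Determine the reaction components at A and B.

Resultant of the triangular load: ½ × 7.46 × 6.3 = 23.499 kN, acting at 4 m from A (one-third of the span from the peak).
ΣM about A: B_y·11.1 − 25·sin57°·11.5 − 25·4.8 − 70·5.9 − (½·7.46·6.3)·4 = 0 → B_y = 868.114/11.1 = 78.2085 ≈ 78.21 kN.
ΣF_y = 0: A_y + 78.2085 − 25·sin57° − 25 − 70 − ½·7.46·6.3 = 0 → A_y = 61.26 kN.
ΣF_x = 0: A_x + 25·cos57° = 0 → A_x = -13.62 kN.

A_x = -13.62 kN, A_y = 61.26 kN, B_y = 78.21 kN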